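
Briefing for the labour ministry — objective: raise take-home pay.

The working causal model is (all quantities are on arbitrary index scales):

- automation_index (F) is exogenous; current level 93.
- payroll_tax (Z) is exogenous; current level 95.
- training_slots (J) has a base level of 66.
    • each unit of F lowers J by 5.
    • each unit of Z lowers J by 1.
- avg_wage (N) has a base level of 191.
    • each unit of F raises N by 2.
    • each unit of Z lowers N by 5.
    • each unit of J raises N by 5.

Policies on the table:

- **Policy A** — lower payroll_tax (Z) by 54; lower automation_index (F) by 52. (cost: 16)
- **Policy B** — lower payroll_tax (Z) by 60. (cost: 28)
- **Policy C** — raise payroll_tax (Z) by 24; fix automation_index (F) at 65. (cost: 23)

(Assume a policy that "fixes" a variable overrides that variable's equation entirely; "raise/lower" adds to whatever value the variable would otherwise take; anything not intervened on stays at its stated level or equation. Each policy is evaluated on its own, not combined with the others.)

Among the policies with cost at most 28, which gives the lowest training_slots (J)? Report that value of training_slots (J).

-434

Policy A (Z − 54, F − 52):
  F = 93 − 52 = 41
  Z = 95 − 54 = 41
  J = 66 − 5·41 − 41 = -180
Policy B (Z − 60):
  F = 93
  Z = 95 − 60 = 35
  J = 66 − 5·93 − 35 = -434
Policy C (Z + 24, F := 65):
  F = 65
  Z = 95 + 24 = 119
  J = 66 − 5·65 − 119 = -378
Comparing — Policy A: J=-180, Policy B: J=-434, Policy C: J=-378. Lowest is -434 (Policy B).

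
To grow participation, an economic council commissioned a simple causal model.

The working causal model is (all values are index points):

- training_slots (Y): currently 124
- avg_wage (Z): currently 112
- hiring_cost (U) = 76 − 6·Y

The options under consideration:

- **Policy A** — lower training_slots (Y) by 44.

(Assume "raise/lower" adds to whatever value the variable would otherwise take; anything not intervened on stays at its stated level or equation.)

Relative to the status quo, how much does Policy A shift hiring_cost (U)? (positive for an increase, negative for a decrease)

264

Baseline:
  Y = 124
  U = 76 − 6·124 = -668
Policy A (Y − 44):
  Y = 124 − 44 = 80
  U = 76 − 6·80 = -404
Change in U: -404 − (-668) = 264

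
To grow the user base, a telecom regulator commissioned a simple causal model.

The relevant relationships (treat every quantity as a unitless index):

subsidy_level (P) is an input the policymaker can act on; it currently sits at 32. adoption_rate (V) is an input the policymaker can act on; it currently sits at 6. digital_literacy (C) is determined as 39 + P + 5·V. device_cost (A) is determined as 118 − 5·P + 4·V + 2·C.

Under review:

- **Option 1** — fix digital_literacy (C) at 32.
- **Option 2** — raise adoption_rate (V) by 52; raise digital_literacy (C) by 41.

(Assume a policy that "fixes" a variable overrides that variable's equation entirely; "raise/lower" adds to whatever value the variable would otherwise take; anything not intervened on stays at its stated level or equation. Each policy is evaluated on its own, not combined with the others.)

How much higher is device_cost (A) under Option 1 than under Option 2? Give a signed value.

Option 1 (C := 32):
  P = 32
  V = 6
  C = 32
  A = 118 − 5·32 + 4·6 + 2·32 = 46
Option 2 (V + 52, C + 41):
  P = 32
  V = 6 + 52 = 58
  C = 39 + 32 + 5·58 (+41 from intervention) = 402
  A = 118 − 5·32 + 4·58 + 2·402 = 994
A: 46 − 994 = -948

-948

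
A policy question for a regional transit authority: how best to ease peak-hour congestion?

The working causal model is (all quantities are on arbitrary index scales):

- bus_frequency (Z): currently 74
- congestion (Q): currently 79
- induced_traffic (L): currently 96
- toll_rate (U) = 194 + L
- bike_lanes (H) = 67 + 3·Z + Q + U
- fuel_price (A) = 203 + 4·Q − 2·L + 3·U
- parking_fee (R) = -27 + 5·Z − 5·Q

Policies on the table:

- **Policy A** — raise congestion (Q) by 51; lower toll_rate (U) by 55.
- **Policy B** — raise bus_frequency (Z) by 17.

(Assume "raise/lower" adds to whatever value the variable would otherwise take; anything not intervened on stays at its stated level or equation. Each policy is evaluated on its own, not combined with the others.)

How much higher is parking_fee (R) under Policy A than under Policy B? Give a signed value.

-340

Policy A (Q + 51, U − 55):
  Z = 74
  Q = 79 + 51 = 130
  R = -27 + 5·74 − 5·130 = -307
Policy B (Z + 17):
  Z = 74 + 17 = 91
  Q = 79
  R = -27 + 5·91 − 5·79 = 33
R: -307 − 33 = -340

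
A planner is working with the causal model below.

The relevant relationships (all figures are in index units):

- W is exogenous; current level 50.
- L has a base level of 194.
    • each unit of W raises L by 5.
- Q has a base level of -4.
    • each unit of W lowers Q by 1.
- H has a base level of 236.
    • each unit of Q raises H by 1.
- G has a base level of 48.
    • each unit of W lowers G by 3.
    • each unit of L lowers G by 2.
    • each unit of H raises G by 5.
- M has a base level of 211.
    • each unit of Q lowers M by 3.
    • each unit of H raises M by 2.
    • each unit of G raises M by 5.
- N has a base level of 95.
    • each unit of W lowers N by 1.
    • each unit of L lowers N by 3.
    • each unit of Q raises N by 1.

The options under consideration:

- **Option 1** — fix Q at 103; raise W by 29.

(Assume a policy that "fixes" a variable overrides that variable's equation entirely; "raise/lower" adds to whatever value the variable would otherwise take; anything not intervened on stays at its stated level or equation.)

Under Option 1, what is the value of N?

Option 1 (Q := 103, W + 29):
  W = 50 + 29 = 79
  L = 194 + 5·79 = 589
  Q = 103
  N = 95 − 79 − 3·589 + 103 = -1648

-1648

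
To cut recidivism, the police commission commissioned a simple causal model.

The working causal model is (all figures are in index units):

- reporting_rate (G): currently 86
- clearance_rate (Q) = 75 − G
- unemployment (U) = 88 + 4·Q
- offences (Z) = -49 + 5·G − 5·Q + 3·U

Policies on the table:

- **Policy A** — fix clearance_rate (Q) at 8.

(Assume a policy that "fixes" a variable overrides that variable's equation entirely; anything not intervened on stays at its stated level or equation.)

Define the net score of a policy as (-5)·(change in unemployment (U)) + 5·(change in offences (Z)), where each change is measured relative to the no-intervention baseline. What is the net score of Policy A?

285

Baseline:
  G = 86
  Q = 75 − 86 = -11
  U = 88 + 4·(-11) = 44
  Z = -49 + 5·86 − 5·(-11) + 3·44 = 568
Policy A (Q := 8):
  G = 86
  Q = 8
  U = 88 + 4·8 = 120
  Z = -49 + 5·86 − 5·8 + 3·120 = 701
ΔU = 120 − 44 = 76; ΔZ = 701 − 568 = 133
Score = (-5)·76 + 5·133 = 285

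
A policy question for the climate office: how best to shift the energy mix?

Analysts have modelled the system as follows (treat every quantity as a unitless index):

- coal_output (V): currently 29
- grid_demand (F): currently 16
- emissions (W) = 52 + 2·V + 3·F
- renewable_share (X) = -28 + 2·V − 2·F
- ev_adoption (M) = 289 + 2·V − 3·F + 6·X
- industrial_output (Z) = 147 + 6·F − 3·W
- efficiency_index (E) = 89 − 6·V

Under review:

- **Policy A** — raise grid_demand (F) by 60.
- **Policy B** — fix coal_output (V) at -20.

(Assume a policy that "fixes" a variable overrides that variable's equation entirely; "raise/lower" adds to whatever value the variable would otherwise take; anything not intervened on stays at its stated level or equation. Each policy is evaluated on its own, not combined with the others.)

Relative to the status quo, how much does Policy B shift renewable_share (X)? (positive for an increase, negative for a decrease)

Baseline:
  V = 29
  F = 16
  X = -28 + 2·29 − 2·16 = -2
Policy B (V := -20):
  V = -20
  F = 16
  X = -28 + 2·(-20) − 2·16 = -100
Change in X: -100 − (-2) = -98

-98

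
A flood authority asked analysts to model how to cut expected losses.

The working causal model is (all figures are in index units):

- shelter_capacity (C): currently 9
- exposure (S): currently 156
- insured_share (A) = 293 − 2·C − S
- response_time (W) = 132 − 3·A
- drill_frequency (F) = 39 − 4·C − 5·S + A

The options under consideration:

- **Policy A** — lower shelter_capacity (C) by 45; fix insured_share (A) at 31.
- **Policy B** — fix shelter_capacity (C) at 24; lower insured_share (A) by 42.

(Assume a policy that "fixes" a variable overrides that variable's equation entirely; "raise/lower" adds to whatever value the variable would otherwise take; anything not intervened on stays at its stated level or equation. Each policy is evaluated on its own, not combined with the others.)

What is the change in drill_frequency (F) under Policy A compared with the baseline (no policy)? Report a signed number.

92

Baseline:
  C = 9
  S = 156
  A = 293 − 2·9 − 156 = 119
  F = 39 − 4·9 − 5·156 + 119 = -658
Policy A (C − 45, A := 31):
  C = 9 − 45 = -36
  S = 156
  A = 31
  F = 39 − 4·(-36) − 5·156 + 31 = -566
Change in F: -566 − (-658) = 92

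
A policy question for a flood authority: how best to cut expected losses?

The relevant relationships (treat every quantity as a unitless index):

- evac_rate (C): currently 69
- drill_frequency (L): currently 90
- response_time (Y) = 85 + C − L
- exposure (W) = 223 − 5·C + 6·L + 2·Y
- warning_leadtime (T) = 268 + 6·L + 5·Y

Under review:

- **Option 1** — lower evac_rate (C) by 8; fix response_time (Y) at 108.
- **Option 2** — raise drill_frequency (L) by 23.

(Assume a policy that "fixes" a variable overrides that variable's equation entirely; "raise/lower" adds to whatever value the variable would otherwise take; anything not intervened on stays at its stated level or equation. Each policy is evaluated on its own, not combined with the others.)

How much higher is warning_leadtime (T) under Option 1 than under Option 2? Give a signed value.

197

Option 1 (C − 8, Y := 108):
  C = 69 − 8 = 61
  L = 90
  Y = 108
  T = 268 + 6·90 + 5·108 = 1348
Option 2 (L + 23):
  C = 69
  L = 90 + 23 = 113
  Y = 85 + 69 − 113 = 41
  T = 268 + 6·113 + 5·41 = 1151
T: 1348 − 1151 = 197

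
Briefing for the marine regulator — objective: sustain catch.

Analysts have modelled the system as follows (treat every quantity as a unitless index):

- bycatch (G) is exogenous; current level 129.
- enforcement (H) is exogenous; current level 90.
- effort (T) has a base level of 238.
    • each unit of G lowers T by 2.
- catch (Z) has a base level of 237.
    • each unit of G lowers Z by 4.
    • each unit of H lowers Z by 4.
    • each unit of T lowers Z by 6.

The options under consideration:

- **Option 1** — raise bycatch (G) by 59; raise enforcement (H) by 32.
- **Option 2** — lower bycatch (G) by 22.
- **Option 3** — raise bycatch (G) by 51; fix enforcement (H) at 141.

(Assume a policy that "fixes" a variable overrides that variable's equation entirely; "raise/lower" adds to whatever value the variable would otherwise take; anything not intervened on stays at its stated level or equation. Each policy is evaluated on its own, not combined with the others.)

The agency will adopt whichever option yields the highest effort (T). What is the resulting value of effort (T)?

Option 1 (G + 59, H + 32):
  G = 129 + 59 = 188
  T = 238 − 2·188 = -138
Option 2 (G − 22):
  G = 129 − 22 = 107
  T = 238 − 2·107 = 24
Option 3 (G + 51, H := 141):
  G = 129 + 51 = 180
  T = 238 − 2·180 = -122
Comparing — Option 1: T=-138, Option 2: T=24, Option 3: T=-122. Highest is 24 (Option 2).

24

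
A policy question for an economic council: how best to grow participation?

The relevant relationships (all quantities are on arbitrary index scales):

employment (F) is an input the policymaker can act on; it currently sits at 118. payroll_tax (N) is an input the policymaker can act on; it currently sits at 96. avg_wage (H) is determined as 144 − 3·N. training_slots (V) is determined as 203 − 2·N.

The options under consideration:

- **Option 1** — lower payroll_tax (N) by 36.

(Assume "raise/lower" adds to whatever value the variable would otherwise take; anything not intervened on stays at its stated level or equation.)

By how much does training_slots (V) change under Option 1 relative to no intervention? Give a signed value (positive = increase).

72

Baseline:
  N = 96
  V = 203 − 2·96 = 11
Option 1 (N − 36):
  N = 96 − 36 = 60
  V = 203 − 2·60 = 83
Change in V: 83 − 11 = 72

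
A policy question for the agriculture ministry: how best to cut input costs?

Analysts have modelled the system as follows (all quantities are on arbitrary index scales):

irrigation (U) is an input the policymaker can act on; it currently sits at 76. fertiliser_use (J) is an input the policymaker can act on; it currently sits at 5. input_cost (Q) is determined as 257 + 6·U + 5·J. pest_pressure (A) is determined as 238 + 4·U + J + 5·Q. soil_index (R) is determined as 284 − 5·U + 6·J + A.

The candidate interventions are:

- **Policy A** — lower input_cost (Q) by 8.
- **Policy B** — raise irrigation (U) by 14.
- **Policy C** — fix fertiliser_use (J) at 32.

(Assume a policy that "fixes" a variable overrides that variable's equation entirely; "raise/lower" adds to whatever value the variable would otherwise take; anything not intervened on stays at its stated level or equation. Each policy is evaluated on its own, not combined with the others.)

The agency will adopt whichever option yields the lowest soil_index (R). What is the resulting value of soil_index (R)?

4131

Policy A (Q − 8):
  U = 76
  J = 5
  Q = 257 + 6·76 + 5·5 (−8 from intervention) = 730
  A = 238 + 4·76 + 5 + 5·730 = 4197
  R = 284 − 5·76 + 6·5 + 4197 = 4131
Policy B (U + 14):
  U = 76 + 14 = 90
  J = 5
  Q = 257 + 6·90 + 5·5 = 822
  A = 238 + 4·90 + 5 + 5·822 = 4713
  R = 284 − 5·90 + 6·5 + 4713 = 4577
Policy C (J := 32):
  U = 76
  J = 32
  Q = 257 + 6·76 + 5·32 = 873
  A = 238 + 4·76 + 32 + 5·873 = 4939
  R = 284 − 5·76 + 6·32 + 4939 = 5035
Comparing — Policy A: R=4131, Policy B: R=4577, Policy C: R=5035. Lowest is 4131 (Policy A).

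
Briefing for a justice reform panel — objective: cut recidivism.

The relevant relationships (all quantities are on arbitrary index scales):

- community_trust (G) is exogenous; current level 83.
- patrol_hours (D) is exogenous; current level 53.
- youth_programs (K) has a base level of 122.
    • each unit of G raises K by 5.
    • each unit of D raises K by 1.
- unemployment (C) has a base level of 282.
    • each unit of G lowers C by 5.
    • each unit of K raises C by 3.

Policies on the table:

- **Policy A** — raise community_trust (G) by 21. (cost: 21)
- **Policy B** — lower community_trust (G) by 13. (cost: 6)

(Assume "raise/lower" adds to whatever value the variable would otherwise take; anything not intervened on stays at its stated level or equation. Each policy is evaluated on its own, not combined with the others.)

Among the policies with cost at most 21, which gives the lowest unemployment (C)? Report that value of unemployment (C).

Policy A (G + 21):
  G = 83 + 21 = 104
  D = 53
  K = 122 + 5·104 + 53 = 695
  C = 282 − 5·104 + 3·695 = 1847
Policy B (G − 13):
  G = 83 − 13 = 70
  D = 53
  K = 122 + 5·70 + 53 = 525
  C = 282 − 5·70 + 3·525 = 1507
Comparing — Policy A: C=1847, Policy B: C=1507. Lowest is 1507 (Policy B).

1507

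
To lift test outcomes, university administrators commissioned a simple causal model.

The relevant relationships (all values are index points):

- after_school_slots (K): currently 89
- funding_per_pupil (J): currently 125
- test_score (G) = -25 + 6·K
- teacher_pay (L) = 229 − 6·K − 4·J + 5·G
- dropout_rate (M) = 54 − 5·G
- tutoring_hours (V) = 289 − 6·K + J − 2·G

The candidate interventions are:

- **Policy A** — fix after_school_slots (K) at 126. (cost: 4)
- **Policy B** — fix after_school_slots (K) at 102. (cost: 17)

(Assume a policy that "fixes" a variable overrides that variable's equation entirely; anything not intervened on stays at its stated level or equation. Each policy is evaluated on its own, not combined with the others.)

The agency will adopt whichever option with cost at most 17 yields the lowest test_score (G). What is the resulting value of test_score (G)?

587

Policy A (K := 126):
  K = 126
  G = -25 + 6·126 = 731
Policy B (K := 102):
  K = 102
  G = -25 + 6·102 = 587
Comparing — Policy A: G=731, Policy B: G=587. Lowest is 587 (Policy B).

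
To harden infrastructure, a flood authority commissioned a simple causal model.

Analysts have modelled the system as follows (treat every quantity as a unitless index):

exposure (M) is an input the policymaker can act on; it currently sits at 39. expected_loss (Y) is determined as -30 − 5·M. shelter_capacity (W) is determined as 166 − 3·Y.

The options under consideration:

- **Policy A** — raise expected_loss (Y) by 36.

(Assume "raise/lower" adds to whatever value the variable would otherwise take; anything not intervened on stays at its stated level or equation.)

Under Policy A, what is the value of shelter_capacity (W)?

Policy A (Y + 36):
  M = 39
  Y = -30 − 5·39 (+36 from intervention) = -189
  W = 166 − 3·(-189) = 733

733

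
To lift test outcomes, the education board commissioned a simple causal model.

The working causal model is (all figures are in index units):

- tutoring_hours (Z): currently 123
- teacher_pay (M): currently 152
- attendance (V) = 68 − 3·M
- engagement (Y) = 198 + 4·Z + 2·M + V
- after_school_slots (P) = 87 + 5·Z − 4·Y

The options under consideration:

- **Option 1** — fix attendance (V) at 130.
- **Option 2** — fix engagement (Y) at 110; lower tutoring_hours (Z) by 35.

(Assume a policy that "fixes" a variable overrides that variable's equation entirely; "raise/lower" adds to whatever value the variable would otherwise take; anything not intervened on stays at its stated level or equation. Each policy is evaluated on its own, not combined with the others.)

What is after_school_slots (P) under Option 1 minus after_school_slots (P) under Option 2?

Option 1 (V := 130):
  Z = 123
  M = 152
  V = 130
  Y = 198 + 4·123 + 2·152 + 130 = 1124
  P = 87 + 5·123 − 4·1124 = -3794
Option 2 (Y := 110, Z − 35):
  Z = 123 − 35 = 88
  M = 152
  V = 68 − 3·152 = -388
  Y = 110
  P = 87 + 5·88 − 4·110 = 87
P: -3794 − 87 = -3881

-3881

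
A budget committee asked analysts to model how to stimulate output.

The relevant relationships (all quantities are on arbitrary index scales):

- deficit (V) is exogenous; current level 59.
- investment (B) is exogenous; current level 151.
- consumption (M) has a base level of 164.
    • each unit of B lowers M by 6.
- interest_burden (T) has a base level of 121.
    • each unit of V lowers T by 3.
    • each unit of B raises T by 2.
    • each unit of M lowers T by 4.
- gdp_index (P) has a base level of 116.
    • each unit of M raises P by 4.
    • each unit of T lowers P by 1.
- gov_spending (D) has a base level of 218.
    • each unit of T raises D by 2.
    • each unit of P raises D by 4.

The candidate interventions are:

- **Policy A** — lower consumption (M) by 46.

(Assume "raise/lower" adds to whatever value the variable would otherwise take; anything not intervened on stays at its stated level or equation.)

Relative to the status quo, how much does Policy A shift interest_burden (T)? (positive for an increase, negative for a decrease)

184

Baseline:
  V = 59
  B = 151
  M = 164 − 6·151 = -742
  T = 121 − 3·59 + 2·151 − 4·(-742) = 3214
Policy A (M − 46):
  V = 59
  B = 151
  M = 164 − 6·151 (−46 from intervention) = -788
  T = 121 − 3·59 + 2·151 − 4·(-788) = 3398
Change in T: 3398 − 3214 = 184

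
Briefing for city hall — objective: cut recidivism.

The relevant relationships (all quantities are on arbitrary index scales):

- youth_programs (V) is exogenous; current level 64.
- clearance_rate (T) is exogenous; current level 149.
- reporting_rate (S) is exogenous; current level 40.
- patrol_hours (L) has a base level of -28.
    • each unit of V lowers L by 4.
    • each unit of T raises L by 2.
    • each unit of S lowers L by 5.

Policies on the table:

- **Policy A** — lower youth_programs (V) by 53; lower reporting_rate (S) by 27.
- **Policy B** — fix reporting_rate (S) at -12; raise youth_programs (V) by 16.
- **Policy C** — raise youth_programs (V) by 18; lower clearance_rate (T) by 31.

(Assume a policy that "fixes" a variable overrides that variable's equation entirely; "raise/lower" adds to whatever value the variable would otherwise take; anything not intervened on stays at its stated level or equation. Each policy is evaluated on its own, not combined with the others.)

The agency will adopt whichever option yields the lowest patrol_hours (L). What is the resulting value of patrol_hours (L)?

Policy A (V − 53, S − 27):
  V = 64 − 53 = 11
  T = 149
  S = 40 − 27 = 13
  L = -28 − 4·11 + 2·149 − 5·13 = 161
Policy B (S := -12, V + 16):
  V = 64 + 16 = 80
  T = 149
  S = -12
  L = -28 − 4·80 + 2·149 − 5·(-12) = 10
Policy C (V + 18, T − 31):
  V = 64 + 18 = 82
  T = 149 − 31 = 118
  S = 40
  L = -28 − 4·82 + 2·118 − 5·40 = -320
Comparing — Policy A: L=161, Policy B: L=10, Policy C: L=-320. Lowest is -320 (Policy C).

-320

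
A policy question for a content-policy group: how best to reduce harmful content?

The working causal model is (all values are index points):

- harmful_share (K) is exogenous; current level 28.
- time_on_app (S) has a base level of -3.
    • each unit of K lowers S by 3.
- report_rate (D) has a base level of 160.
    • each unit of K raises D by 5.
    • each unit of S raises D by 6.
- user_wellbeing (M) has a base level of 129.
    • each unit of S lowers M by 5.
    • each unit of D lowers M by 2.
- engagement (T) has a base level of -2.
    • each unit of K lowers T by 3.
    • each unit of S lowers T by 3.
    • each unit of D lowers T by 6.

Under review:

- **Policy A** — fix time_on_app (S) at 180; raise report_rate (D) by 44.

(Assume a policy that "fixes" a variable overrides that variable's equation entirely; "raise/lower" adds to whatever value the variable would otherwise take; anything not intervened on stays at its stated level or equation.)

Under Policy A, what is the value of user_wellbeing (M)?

Policy A (S := 180, D + 44):
  K = 28
  S = 180
  D = 160 + 5·28 + 6·180 (+44 from intervention) = 1424
  M = 129 − 5·180 − 2·1424 = -3619

-3619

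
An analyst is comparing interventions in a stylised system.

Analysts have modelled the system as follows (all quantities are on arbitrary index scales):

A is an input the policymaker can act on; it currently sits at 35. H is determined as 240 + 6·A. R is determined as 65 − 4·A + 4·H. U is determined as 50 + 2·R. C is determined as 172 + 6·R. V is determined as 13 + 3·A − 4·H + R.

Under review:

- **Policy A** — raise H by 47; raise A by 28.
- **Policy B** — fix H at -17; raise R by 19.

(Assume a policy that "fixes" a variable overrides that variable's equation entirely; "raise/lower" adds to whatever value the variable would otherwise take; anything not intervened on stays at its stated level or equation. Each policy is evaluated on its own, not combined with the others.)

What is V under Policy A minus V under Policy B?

Policy A (H + 47, A + 28):
  A = 35 + 28 = 63
  H = 240 + 6·63 (+47 from intervention) = 665
  R = 65 − 4·63 + 4·665 = 2473
  V = 13 + 3·63 − 4·665 + 2473 = 15
Policy B (H := -17, R + 19):
  A = 35
  H = -17
  R = 65 − 4·35 + 4·(-17) (+19 from intervention) = -124
  V = 13 + 3·35 − 4·(-17) + (-124) = 62
V: 15 − 62 = -47

-47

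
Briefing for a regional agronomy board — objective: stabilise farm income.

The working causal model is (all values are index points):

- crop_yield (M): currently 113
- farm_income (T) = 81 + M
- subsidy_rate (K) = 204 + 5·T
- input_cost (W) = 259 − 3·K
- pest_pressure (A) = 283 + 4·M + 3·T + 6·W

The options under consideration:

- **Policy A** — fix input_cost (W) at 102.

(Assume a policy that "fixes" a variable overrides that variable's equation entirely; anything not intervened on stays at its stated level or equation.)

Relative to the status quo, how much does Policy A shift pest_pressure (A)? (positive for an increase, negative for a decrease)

20190

Baseline:
  M = 113
  T = 81 + 113 = 194
  K = 204 + 5·194 = 1174
  W = 259 − 3·1174 = -3263
  A = 283 + 4·113 + 3·194 + 6·(-3263) = -18261
Policy A (W := 102):
  M = 113
  T = 81 + 113 = 194
  K = 204 + 5·194 = 1174
  W = 102
  A = 283 + 4·113 + 3·194 + 6·102 = 1929
Change in A: 1929 − (-18261) = 20190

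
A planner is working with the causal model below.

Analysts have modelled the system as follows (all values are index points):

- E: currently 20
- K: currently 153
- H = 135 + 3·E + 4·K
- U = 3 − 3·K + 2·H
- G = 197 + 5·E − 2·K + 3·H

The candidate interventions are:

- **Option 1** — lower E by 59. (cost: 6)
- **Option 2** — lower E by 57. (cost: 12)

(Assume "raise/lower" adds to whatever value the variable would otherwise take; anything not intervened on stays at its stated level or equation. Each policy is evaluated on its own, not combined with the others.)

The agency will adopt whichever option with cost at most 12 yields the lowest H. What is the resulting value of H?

Option 1 (E − 59):
  E = 20 − 59 = -39
  K = 153
  H = 135 + 3·(-39) + 4·153 = 630
Option 2 (E − 57):
  E = 20 − 57 = -37
  K = 153
  H = 135 + 3·(-37) + 4·153 = 636
Comparing — Option 1: H=630, Option 2: H=636. Lowest is 630 (Option 1).

630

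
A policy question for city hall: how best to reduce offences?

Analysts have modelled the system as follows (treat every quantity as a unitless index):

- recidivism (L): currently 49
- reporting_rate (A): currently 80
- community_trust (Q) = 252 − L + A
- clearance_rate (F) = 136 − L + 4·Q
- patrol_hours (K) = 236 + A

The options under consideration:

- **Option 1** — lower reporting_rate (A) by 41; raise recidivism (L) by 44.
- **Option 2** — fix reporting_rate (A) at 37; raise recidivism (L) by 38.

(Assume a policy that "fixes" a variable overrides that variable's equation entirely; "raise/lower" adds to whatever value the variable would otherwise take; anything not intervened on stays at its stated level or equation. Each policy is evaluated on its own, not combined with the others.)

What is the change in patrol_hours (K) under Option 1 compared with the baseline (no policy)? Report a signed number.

-41

Baseline:
  A = 80
  K = 236 + 80 = 316
Option 1 (A − 41, L + 44):
  A = 80 − 41 = 39
  K = 236 + 39 = 275
Change in K: 275 − 316 = -41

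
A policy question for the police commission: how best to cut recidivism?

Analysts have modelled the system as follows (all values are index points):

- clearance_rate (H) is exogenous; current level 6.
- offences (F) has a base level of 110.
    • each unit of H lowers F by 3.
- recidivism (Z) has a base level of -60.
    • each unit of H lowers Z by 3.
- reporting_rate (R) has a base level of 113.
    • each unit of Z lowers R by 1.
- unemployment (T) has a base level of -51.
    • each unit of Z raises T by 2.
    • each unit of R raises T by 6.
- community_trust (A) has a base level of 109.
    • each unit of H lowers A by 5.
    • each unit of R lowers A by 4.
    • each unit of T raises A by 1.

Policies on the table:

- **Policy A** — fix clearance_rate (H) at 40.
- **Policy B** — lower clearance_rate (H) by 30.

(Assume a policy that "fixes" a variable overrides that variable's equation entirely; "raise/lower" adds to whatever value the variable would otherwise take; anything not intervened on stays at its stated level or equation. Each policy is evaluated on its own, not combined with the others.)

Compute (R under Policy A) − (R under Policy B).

Policy A (H := 40):
  H = 40
  Z = -60 − 3·40 = -180
  R = 113 − (-180) = 293
Policy B (H − 30):
  H = 6 − 30 = -24
  Z = -60 − 3·(-24) = 12
  R = 113 − 12 = 101
R: 293 − 101 = 192

192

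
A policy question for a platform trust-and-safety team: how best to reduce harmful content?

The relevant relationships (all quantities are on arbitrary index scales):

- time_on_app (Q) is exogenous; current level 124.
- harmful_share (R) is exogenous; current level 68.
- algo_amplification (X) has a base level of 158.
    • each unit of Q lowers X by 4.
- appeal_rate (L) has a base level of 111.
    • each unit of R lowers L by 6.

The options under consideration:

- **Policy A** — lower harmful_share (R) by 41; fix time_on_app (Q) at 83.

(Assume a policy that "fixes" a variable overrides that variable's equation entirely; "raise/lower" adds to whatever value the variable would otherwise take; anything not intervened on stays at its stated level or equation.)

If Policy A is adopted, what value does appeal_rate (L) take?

Policy A (R − 41, Q := 83):
  R = 68 − 41 = 27
  L = 111 − 6·27 = -51

-51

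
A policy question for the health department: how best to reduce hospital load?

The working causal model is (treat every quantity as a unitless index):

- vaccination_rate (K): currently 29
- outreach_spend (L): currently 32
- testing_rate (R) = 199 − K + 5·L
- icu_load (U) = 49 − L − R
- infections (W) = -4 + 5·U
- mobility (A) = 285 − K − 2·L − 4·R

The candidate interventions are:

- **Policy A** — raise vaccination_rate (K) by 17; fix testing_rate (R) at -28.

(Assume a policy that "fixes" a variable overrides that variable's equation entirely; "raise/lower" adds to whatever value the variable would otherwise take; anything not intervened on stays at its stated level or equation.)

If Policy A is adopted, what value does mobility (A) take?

287

Policy A (K + 17, R := -28):
  K = 29 + 17 = 46
  L = 32
  R = -28
  A = 285 − 46 − 2·32 − 4·(-28) = 287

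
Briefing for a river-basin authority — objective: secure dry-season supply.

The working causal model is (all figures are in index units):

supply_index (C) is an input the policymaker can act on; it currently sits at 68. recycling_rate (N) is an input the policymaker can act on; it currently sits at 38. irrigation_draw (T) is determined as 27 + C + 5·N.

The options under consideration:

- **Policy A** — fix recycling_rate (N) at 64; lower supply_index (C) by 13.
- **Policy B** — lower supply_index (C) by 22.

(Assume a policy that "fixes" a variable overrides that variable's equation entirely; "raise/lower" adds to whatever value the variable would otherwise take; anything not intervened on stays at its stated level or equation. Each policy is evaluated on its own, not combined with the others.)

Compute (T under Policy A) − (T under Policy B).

139

Policy A (N := 64, C − 13):
  C = 68 − 13 = 55
  N = 64
  T = 27 + 55 + 5·64 = 402
Policy B (C − 22):
  C = 68 − 22 = 46
  N = 38
  T = 27 + 46 + 5·38 = 263
T: 402 − 263 = 139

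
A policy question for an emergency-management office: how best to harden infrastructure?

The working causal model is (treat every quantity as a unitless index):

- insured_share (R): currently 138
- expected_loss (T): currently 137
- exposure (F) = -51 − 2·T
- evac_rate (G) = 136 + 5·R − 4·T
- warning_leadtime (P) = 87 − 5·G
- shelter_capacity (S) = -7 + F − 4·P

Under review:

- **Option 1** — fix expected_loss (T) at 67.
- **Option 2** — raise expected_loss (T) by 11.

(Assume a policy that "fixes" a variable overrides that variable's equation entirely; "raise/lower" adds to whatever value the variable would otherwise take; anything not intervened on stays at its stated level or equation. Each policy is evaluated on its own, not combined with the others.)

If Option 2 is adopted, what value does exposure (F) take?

-347

Option 2 (T + 11):
  T = 137 + 11 = 148
  F = -51 − 2·148 = -347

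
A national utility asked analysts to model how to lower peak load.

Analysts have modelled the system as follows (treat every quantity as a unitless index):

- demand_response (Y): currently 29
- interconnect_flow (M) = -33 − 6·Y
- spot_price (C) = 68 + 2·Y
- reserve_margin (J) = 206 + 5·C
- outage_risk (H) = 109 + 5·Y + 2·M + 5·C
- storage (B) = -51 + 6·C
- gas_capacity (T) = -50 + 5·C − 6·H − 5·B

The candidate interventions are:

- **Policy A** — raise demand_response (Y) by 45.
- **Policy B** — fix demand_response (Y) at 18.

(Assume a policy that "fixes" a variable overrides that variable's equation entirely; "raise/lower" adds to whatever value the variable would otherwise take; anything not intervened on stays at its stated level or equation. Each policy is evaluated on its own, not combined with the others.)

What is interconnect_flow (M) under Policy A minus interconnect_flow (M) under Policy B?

-336

Policy A (Y + 45):
  Y = 29 + 45 = 74
  M = -33 − 6·74 = -477
Policy B (Y := 18):
  Y = 18
  M = -33 − 6·18 = -141
M: -477 − (-141) = -336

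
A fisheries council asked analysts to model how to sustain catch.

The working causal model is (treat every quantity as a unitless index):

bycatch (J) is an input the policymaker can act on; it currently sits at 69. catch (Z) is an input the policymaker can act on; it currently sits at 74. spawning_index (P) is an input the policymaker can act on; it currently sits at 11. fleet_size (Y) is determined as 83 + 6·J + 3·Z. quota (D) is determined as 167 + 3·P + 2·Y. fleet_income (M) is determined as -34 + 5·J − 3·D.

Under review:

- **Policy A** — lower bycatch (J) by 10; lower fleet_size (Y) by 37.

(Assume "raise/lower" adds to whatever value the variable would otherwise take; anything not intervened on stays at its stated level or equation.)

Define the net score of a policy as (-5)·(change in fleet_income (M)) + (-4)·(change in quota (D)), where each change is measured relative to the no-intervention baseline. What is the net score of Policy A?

Baseline:
  J = 69
  Z = 74
  P = 11
  Y = 83 + 6·69 + 3·74 = 719
  D = 167 + 3·11 + 2·719 = 1638
  M = -34 + 5·69 − 3·1638 = -4603
Policy A (J − 10, Y − 37):
  J = 69 − 10 = 59
  Z = 74
  P = 11
  Y = 83 + 6·59 + 3·74 (−37 from intervention) = 622
  D = 167 + 3·11 + 2·622 = 1444
  M = -34 + 5·59 − 3·1444 = -4071
ΔM = -4071 − (-4603) = 532; ΔD = 1444 − 1638 = -194
Score = (-5)·532 + (-4)·(-194) = -1884

-1884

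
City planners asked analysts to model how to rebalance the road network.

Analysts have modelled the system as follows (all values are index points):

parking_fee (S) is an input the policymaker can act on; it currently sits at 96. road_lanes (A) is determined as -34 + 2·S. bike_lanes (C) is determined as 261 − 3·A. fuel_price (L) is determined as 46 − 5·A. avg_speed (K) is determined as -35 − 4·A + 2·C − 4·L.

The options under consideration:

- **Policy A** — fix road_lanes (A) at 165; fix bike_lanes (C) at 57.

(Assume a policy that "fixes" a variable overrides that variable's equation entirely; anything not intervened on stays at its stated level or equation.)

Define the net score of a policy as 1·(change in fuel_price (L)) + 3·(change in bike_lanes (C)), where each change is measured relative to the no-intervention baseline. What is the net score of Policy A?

775

Baseline:
  S = 96
  A = -34 + 2·96 = 158
  C = 261 − 3·158 = -213
  L = 46 − 5·158 = -744
Policy A (A := 165, C := 57):
  S = 96
  A = 165
  C = 57
  L = 46 − 5·165 = -779
ΔL = -779 − (-744) = -35; ΔC = 57 − (-213) = 270
Score = 1·(-35) + 3·270 = 775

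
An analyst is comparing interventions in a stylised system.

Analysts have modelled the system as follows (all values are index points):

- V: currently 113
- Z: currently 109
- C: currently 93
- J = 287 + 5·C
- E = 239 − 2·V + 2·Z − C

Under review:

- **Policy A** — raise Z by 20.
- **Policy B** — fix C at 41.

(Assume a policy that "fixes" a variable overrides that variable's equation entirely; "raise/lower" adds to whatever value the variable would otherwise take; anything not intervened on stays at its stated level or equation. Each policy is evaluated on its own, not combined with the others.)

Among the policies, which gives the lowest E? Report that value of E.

178

Policy A (Z + 20):
  V = 113
  Z = 109 + 20 = 129
  C = 93
  E = 239 − 2·113 + 2·129 − 93 = 178
Policy B (C := 41):
  V = 113
  Z = 109
  C = 41
  E = 239 − 2·113 + 2·109 − 41 = 190
Comparing — Policy A: E=178, Policy B: E=190. Lowest is 178 (Policy A).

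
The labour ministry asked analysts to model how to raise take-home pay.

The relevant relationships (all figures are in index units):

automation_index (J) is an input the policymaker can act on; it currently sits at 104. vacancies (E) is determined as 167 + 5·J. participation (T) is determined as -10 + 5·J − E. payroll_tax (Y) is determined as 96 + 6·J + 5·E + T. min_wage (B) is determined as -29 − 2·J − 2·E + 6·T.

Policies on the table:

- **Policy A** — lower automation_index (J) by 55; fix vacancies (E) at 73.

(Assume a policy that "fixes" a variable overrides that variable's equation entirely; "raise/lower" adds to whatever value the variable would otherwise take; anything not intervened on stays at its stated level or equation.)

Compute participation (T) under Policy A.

162

Policy A (J − 55, E := 73):
  J = 104 − 55 = 49
  E = 73
  T = -10 + 5·49 − 73 = 162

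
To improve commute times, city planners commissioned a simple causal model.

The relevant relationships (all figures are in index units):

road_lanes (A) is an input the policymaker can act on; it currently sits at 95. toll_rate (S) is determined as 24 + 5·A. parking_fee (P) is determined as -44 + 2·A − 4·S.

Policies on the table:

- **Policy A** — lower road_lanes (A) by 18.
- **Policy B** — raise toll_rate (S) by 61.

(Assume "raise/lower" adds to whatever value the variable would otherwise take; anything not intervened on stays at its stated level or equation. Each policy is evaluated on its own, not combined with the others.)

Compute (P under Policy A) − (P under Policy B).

Policy A (A − 18):
  A = 95 − 18 = 77
  S = 24 + 5·77 = 409
  P = -44 + 2·77 − 4·409 = -1526
Policy B (S + 61):
  A = 95
  S = 24 + 5·95 (+61 from intervention) = 560
  P = -44 + 2·95 − 4·560 = -2094
P: -1526 − (-2094) = 568

568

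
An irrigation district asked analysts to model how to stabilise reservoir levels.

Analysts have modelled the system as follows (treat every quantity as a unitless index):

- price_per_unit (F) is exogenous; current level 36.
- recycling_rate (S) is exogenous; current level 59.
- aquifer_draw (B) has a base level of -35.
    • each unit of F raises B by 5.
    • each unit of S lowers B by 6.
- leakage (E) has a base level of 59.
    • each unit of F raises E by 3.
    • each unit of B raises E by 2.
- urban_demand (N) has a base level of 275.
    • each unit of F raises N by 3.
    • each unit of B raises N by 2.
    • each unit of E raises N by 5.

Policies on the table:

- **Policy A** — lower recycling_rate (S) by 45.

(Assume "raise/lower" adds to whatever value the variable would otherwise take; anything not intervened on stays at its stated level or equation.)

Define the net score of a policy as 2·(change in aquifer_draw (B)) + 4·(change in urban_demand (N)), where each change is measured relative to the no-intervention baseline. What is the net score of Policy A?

Baseline:
  F = 36
  S = 59
  B = -35 + 5·36 − 6·59 = -209
  E = 59 + 3·36 + 2·(-209) = -251
  N = 275 + 3·36 + 2·(-209) + 5·(-251) = -1290
Policy A (S − 45):
  F = 36
  S = 59 − 45 = 14
  B = -35 + 5·36 − 6·14 = 61
  E = 59 + 3·36 + 2·61 = 289
  N = 275 + 3·36 + 2·61 + 5·289 = 1950
ΔB = 61 − (-209) = 270; ΔN = 1950 − (-1290) = 3240
Score = 2·270 + 4·3240 = 13500

13500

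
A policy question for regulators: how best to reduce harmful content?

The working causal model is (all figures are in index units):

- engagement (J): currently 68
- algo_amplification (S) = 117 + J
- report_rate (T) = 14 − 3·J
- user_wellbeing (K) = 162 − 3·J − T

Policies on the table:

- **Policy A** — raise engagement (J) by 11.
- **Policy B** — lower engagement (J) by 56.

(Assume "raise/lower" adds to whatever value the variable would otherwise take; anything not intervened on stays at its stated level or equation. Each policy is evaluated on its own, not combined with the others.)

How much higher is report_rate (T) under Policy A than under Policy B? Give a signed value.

-201

Policy A (J + 11):
  J = 68 + 11 = 79
  T = 14 − 3·79 = -223
Policy B (J − 56):
  J = 68 − 56 = 12
  T = 14 − 3·12 = -22
T: -223 − (-22) = -201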